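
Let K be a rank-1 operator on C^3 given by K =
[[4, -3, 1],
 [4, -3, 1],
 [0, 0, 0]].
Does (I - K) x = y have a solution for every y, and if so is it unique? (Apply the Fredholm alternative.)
(I - K) is singular (det(I - K) = 0, i.e. 1 ∈ sigma(K)). (I - K) x = y is solvable iff y ⊥ ker((I - K)^*) = span{(4, -3, 1)}, i.e. iff 4y_1 - 3y_2 + y_3 = 0. When solvable, the solutions are x = y + c·(1, 1, 0), c arbitrary (ker(I - K) = span{(1, 1, 0)}, dimension 1).

K has rank 1, so it is an outer product K = u v^T: every row of K is a multiple of one row vector. Reading off the entries, u = (1, 1, 0) and v = (4, -3, 1) (row i of K equals u_i·v^T). A rank-one matrix u v^T satisfies K u = u (v·u) and kills the (2)-dimensional subspace v^⊥, so its characteristic polynomial is lambda^2 (lambda - v·u) with v·u = tr K = 1. Hence the eigenvalues of I - K are 1 (multiplicity 2) and 1 - (1) = 0, so det(I - K) = 0. (Direct check: I - K =
[[-3, 3, -1],
 [-4, 4, -1],
 [0, 0, 1]]
has determinant 0.) So 1 is an eigenvalue of K and (I - K) is not invertible. The finite-dimensional Fredholm alternative says: either (I - K) is invertible, or ker(I - K) ≠ {0} and then range(I - K) = ker((I - K)^*)^⊥, with dim ker(I - K) = dim ker((I - K)^*). We are in the second case, so we need both kernels. Kernel of I - K: (I - K) u = u - u (v·u) = u - u = 0, so ker(I - K) = span{u} = span{(1, 1, 0)} (it is exactly 1-dimensional because rank(I - K) = 2). Kernel of the adjoint: K is real, so (I - K)^* = I - K^T = I - v u^T, and (I - v u^T) v = v - v (u·v) = 0; hence ker((I - K)^*) = span{v} = span{(4, -3, 1)}. Therefore (I - K) x = y is solvable iff <y, v> = 0, i.e. iff 4y_1 - 3y_2 + y_3 = 0. When this holds, K y = u (v·y) = 0, so (I - K) y = y and x = y is a particular solution; the full solution set is the line x = y + c·u = y + c·(1, 1, 0), c ∈ C.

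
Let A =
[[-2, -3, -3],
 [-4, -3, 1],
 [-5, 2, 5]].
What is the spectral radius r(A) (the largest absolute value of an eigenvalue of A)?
r(A) ≈ 7.4677

The eigenvalues of A are the roots of its characteristic polynomial. With M = A (coefficients from the trace, the sum of principal 2x2 minors, and det A):
  p(λ) = det(λ I - M) = λ^3 - 48λ - 58.
No integer candidate from the rational root theorem (±divisors of 58) is a root, so the roots are irrational. The cubic discriminant is Δ = 351540 > 0, so there are three distinct real roots. p(-7) = -65 and p(-6) = 14 have opposite signs, so a root lies in (-7, -6); Newton's method refines it to λ ≈ -6.2188. p(-2) = 30 and p(-1) = -11 have opposite signs, so a root lies in (-2, -1); Newton's method refines it to λ ≈ -1.2489. p(7) = -51 and p(8) = 70 have opposite signs, so a root lies in (7, 8); Newton's method refines it to λ ≈ 7.4677. Check (Vieta): the three roots sum to 0, matching tr M = 0.
Thus the eigenvalues (to 4 decimals) are -6.2188 (modulus 6.2188); -1.2489 (modulus 1.2489); 7.4677 (modulus 7.4677). The spectral radius is the largest modulus: r(A) ≈ 7.4677. (Cross-check: r(A) ≤ ||A||_2 ≈ 7.9966; equality holds whenever A is normal, though it can also hold for some non-normal A.)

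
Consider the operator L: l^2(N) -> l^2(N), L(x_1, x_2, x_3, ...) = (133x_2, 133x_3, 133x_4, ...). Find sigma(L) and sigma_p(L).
sigma(L) = closed disk {z in C : |z| ≤ 133}; sigma_p(L) = open disk {z in C : |z| < 133}

Note L = 133·V where V is the unit left shift (V x)_k = x_{k+1}; so sigma(L) = 133·sigma(V) and ||L|| = 133||V||. ||L x||^2 = 17689sum_{k≥2} |x_k|^2 ≤ 17689||x||^2, with equality on {x : x_1 = 0}, so ||L|| = 133. For any lambda with |lambda| < 133, set r = lambda/133 (|r| < 1); the vector x = (1, r, r^2, ...) is in l^2 and satisfies L x = 133(r, r^2, ...) = lambda x, so lambda is an eigenvalue. On the boundary |lambda| = 133 the geometric series diverges, so no l^2 eigenvector exists, but these lambda lie in the approximate point spectrum. Hence sigma(L) is the closed disk of radius 133 and sigma_p(L) is the open disk.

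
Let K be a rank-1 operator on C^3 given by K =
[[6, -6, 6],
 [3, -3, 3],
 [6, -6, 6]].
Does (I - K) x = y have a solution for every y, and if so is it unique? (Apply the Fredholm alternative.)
(I - K) is invertible (det(I - K) = -8 ≠ 0), so for every y in C^3 the equation (I - K) x = y has a unique solution.

K has rank 1, so it is an outer product K = u v^T: every row of K is a multiple of one row vector. Reading off the entries, u = (2, 1, 2) and v = (3, -3, 3) (row i of K equals u_i·v^T). A rank-one matrix u v^T satisfies K u = u (v·u) and kills the (2)-dimensional subspace v^⊥, so its characteristic polynomial is lambda^2 (lambda - v·u) with v·u = tr K = 9. Hence the eigenvalues of I - K are 1 (multiplicity 2) and 1 - (9) = -8, so det(I - K) = -8. (Direct check: I - K =
[[-5, 6, -6],
 [-3, 4, -3],
 [-6, 6, -5]]
has determinant -8.) The finite-dimensional Fredholm alternative says: either (I - K) is invertible, or ker(I - K) ≠ {0} and then range(I - K) = ker((I - K)^*)^⊥, with dim ker(I - K) = dim ker((I - K)^*). Since det(I - K) ≠ 0, 1 is not an eigenvalue of K and ker(I - K) = {0}, so we are in the first case: for every y there is a unique x = (I - K)^(-1) y. Explicitly, by the Sherman–Morrison formula, (I - u v^T)^(-1) = I + u v^T/(1 - v·u), i.e. (I - K)^(-1) = I + K/(-8).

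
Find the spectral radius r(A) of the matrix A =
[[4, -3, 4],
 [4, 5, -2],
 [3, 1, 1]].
r(A) ≈ 5.0876

The eigenvalues of A are the roots of its characteristic polynomial. With M = A (coefficients from the trace, the sum of principal 2x2 minors, and det A):
  p(λ) = det(λ I - M) = λ^3 - 10λ^2 + 31λ - 14.
No integer candidate from the rational root theorem (±divisors of 14) is a root, so the roots are irrational. The cubic discriminant is Δ = -6236 < 0, so there is one real root and a complex-conjugate pair. p(0) = -14 and p(1) = 8 have opposite signs, so a root lies in (0, 1); Newton's method refines it to λ ≈ 0.5409. Dividing out (λ - (0.5409)) leaves approximately λ^2 - 9.4591λ + 25.8838. For λ^2 - 9.4591λ + 25.8838 the discriminant is -14.0601. It is negative, so the remaining roots are the complex-conjugate pair λ ≈ 4.7296 ± 1.8748i. Their product equals the constant term, so |λ|^2 ≈ 25.8838 and |λ| ≈ 5.0876.
Thus the eigenvalues (to 4 decimals) are 0.5409 (modulus 0.5409); 4.7296 ± 1.8748i (modulus 5.0876). The spectral radius is the largest modulus: r(A) ≈ 5.0876. (Cross-check: r(A) ≤ ||A||_2 ≈ 7.1652; equality holds whenever A is normal, though it can also hold for some non-normal A.)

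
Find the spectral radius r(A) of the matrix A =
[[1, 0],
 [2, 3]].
r(A) = 3

The eigenvalues of A are the roots of its characteristic polynomial. With M = A (coefficients from the trace and determinant):
  p(λ) = det(λ I - M) = λ^2 - 4λ + 3.
For λ^2 - 4λ + 3 the discriminant is 4. It is a perfect square (2^2), so the roots are rational: λ = (4 ± 2)/2 = 3, 1.
Thus the eigenvalues (to 4 decimals) are 3 (modulus 3); 1 (modulus 1). The spectral radius is the largest modulus: r(A) = 3. (Cross-check: r(A) ≤ ||A||_2 ≈ 3.6503; equality holds whenever A is normal, though it can also hold for some non-normal A.)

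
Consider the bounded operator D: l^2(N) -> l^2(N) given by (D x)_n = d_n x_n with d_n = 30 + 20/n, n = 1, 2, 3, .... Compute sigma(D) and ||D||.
sigma(D) = {30 + 20/n : n ≥ 1} ∪ {30}; ||D|| = 50

A bounded diagonal operator on l^2 with diagonal entries d_n has spectrum equal to the closure of {d_n : n ≥ 1}: every d_n is an eigenvalue (with eigenvector e_n), so {d_n} ⊂ sigma(D); the spectrum is closed, so its closure is too; and for lambda not in the closure, (D - lambda I) has bounded inverse (the diagonal entries 1/(d_n - lambda) are bounded). For our sequence d_n = 30 + 20/n, n = 1, 2, 3, ...:
  - {d_n} = {30 + 20/n : n ≥ 1}; the only limit point is 30
  - closure = {30 + 20/n : n ≥ 1} ∪ {30}
For the norm: a diagonal operator has ||D|| = sup_n |d_n|. Here d_n = 30 + 20/n is positive and decreasing, so sup_n |d_n| = d_1 = 30 + 20 = 50. So ||D|| = 50.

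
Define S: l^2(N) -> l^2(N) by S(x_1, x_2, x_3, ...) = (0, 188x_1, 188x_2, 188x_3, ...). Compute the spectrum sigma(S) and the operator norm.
sigma(S) = closed disk {z in C : |z| ≤ 188}; ||S|| = 188

Note S = 188·U where U is the unit right shift (U x)_k = x_{k-1} (with x_0 := 0); so ||S|| = 188||U|| and sigma(S) = 188·sigma(U). ||S x||^2 = sum_{k≥1} |188x_k|^2 = 35344||x||^2, so ||S|| = 188 and sigma(S) ⊂ {|z| ≤ 188}. For any |lambda| < 188, the equation (S - lambda I) x = 0 forces x_1 = 0, then 188x_k = lambda x_{k+1} ⇒ x = 0, so S has no eigenvalues. But (S - lambda I) is not surjective for |lambda| < 188: solving (S - lambda I) x = e_1 would require x_n proportional to (lambda/188)^(-n), which is not in l^2. So every |lambda| < 188 lies in the residual spectrum. The boundary |lambda| = 188 is in the approximate point spectrum (the spectrum is closed). Hence sigma(S) is the closed disk of radius 188.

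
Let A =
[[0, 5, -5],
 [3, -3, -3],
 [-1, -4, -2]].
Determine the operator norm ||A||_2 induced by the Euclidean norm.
||A||_2 ≈ 7.3515 (= sqrt(largest eigenvalue of A^T A))

||A||_2 = sigma_max(A) = sqrt(lambda_max(A^T A)). Form the symmetric matrix M = A^T A =
[[10, -5, -7],
 [-5, 50, -8],
 [-7, -8, 38]].
Its characteristic polynomial (trace, sum of principal 2x2 minors, determinant of M give the coefficients) is
  p(λ) = det(λ I - M) = λ^3 - 98λ^2 + 2642λ - 14400.
No integer candidate from the rational root theorem (±divisors of 14400) is a root, so the roots are irrational. The cubic discriminant is Δ = 570769904 > 0, so there are three distinct real roots. p(7) = -365 and p(8) = 976 have opposite signs, so a root lies in (7, 8); Newton's method refines it to λ ≈ 7.2613. p(36) = 360 and p(37) = -155 have opposite signs, so a root lies in (36, 37); Newton's method refines it to λ ≈ 36.6942. p(54) = -36 and p(55) = 835 have opposite signs, so a root lies in (54, 55); Newton's method refines it to λ ≈ 54.0445. Check (Vieta): the three roots sum to 98, matching tr M = 98.
So the eigenvalues of A^T A are ≈ 7.2613, 36.6942, 54.0445 (all ≥ 0, as they must be for A^T A). The largest is λ_max ≈ 54.0445, hence ||A||_2 = sqrt(λ_max) ≈ 7.3515.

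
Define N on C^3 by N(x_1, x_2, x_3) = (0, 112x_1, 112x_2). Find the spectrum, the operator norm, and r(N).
sigma(N) = {0}; ||N|| = 112; r(N) = 0. (N is nilpotent with N^3 = 0.)

On C^3, N is a strictly lower-triangular matrix with 112 on the subdiagonal and zeros elsewhere, so its characteristic polynomial is lambda^3 and every eigenvalue is 0: sigma(N) = {0}. For the operator norm, N e_i = 112e_{i+1} for i = 1, ..., 2 and N e_3 = 0, so the singular values of N are 112 (with multiplicity 2) and 0; hence ||N|| = 112. The spectral radius r(N) = max|lambda| = 0. Note ||N|| > r(N) — characteristic of non-normal nilpotent operators. Indeed N^3 = 0.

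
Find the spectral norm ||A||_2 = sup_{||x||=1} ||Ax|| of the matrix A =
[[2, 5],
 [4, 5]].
||A||_2 = sqrt((70 + sqrt(4500))/2) ≈ 8.279 (= sqrt(largest eigenvalue of A^T A))

||A||_2 = sigma_max(A) = sqrt(lambda_max(A^T A)). Form the symmetric matrix M = A^T A =
[[20, 30],
 [30, 50]].
Its characteristic polynomial (trace, determinant of M give the coefficients) is
  p(λ) = det(λ I - M) = λ^2 - 70λ + 100.
For λ^2 - 70λ + 100 the discriminant is 4500. It is nonnegative but not a perfect square, so the roots are real and irrational: λ = (70 ± sqrt(4500))/2 ≈ 68.541, 1.459.
So the eigenvalues of A^T A are ≈ 1.459, 68.541 (all ≥ 0, as they must be for A^T A). The largest is λ_max = (70 + sqrt(4500))/2 ≈ 68.541, hence ||A||_2 = sqrt(λ_max) = sqrt((70 + sqrt(4500))/2) ≈ 8.279.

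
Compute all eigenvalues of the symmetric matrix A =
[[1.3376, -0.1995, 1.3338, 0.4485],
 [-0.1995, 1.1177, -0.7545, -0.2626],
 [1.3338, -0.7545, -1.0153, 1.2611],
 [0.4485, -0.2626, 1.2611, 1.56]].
sigma(A) ≈ {-2, 1, 3} (1 with multiplicity 2)

A is real symmetric, so its spectrum consists of real eigenvalues. Expanding the characteristic polynomial of the displayed matrix gives
  det(λ I - A) = p(λ) = λ^4 + (-3)λ^3 + (-3)λ^2 + (11)λ + (-6).
Solving p(λ) = 0 yields eigenvalues ≈ -2, 1, 1, 3. (A is shown rounded to 4 decimals, so these recover the underlying integer eigenvalues to within that precision.)
Verification: the trace of A = 3 equals the sum of eigenvalues 3, and det(A) ≈ -6.0000 matches the eigenvalue product -6.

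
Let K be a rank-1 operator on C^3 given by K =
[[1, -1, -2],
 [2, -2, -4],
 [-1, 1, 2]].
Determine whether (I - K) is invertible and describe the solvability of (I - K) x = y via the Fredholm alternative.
(I - K) is singular (det(I - K) = 0, i.e. 1 ∈ sigma(K)). (I - K) x = y is solvable iff y ⊥ ker((I - K)^*) = span{(1, -1, -2)}, i.e. iff y_1 - y_2 - 2y_3 = 0. When solvable, the solutions are x = y + c·(1, 2, -1), c arbitrary (ker(I - K) = span{(1, 2, -1)}, dimension 1).

K has rank 1, so it is an outer product K = u v^T: every row of K is a multiple of one row vector. Reading off the entries, u = (1, 2, -1) and v = (1, -1, -2) (row i of K equals u_i·v^T). A rank-one matrix u v^T satisfies K u = u (v·u) and kills the (2)-dimensional subspace v^⊥, so its characteristic polynomial is lambda^2 (lambda - v·u) with v·u = tr K = 1. Hence the eigenvalues of I - K are 1 (multiplicity 2) and 1 - (1) = 0, so det(I - K) = 0. (Direct check: I - K =
[[0, 1, 2],
 [-2, 3, 4],
 [1, -1, -1]]
has determinant 0.) So 1 is an eigenvalue of K and (I - K) is not invertible. The finite-dimensional Fredholm alternative says: either (I - K) is invertible, or ker(I - K) ≠ {0} and then range(I - K) = ker((I - K)^*)^⊥, with dim ker(I - K) = dim ker((I - K)^*). We are in the second case, so we need both kernels. Kernel of I - K: (I - K) u = u - u (v·u) = u - u = 0, so ker(I - K) = span{u} = span{(1, 2, -1)} (it is exactly 1-dimensional because rank(I - K) = 2). Kernel of the adjoint: K is real, so (I - K)^* = I - K^T = I - v u^T, and (I - v u^T) v = v - v (u·v) = 0; hence ker((I - K)^*) = span{v} = span{(1, -1, -2)}. Therefore (I - K) x = y is solvable iff <y, v> = 0, i.e. iff y_1 - y_2 - 2y_3 = 0. When this holds, K y = u (v·y) = 0, so (I - K) y = y and x = y is a particular solution; the full solution set is the line x = y + c·u = y + c·(1, 2, -1), c ∈ C.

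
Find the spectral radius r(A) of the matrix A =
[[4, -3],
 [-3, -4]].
r(A) = 5

The eigenvalues of A are the roots of its characteristic polynomial. With M = A (coefficients from the trace and determinant):
  p(λ) = det(λ I - M) = λ^2 - 25.
For λ^2 - 25 the discriminant is 100. It is a perfect square (10^2), so the roots are rational: λ = (0 ± 10)/2 = 5, -5.
Thus the eigenvalues (to 4 decimals) are 5 (modulus 5); -5 (modulus 5). The spectral radius is the largest modulus: r(A) = 5. (Cross-check: r(A) ≤ ||A||_2 ≈ 5; equality holds whenever A is normal, though it can also hold for some non-normal A.)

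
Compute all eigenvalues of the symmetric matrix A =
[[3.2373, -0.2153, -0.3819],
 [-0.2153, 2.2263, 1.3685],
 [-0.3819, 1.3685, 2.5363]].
sigma(A) ≈ {1, 3, 4}

A is real symmetric, so its spectrum consists of real eigenvalues. Expanding the characteristic polynomial of the displayed matrix gives
  det(λ I - A) = p(λ) = λ^3 + (-8)λ^2 + (19)λ + (-12).
Solving p(λ) = 0 yields eigenvalues ≈ 1, 3, 4. (A is shown rounded to 4 decimals, so these recover the underlying integer eigenvalues to within that precision.)
Verification: the trace of A = 8 equals the sum of eigenvalues 8, and det(A) ≈ 11.9996 matches the eigenvalue product 12.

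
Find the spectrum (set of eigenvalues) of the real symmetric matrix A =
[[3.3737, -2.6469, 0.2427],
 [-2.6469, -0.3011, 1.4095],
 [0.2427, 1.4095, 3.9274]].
sigma(A) ≈ {-2, 4, 5}

A is real symmetric, so its spectrum consists of real eigenvalues. Expanding the characteristic polynomial of the displayed matrix gives
  det(λ I - A) = p(λ) = λ^3 + (-7)λ^2 + (2)λ + (40).
Solving p(λ) = 0 yields eigenvalues ≈ -2, 4, 5. (A is shown rounded to 4 decimals, so these recover the underlying integer eigenvalues to within that precision.)
Verification: the trace of A = 7 equals the sum of eigenvalues 7, and det(A) ≈ -40.0009 matches the eigenvalue product -40.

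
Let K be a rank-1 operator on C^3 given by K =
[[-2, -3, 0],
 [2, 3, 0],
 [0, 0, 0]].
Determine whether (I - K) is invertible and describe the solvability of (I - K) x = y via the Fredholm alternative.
(I - K) is singular (det(I - K) = 0, i.e. 1 ∈ sigma(K)). (I - K) x = y is solvable iff y ⊥ ker((I - K)^*) = span{(-2, -3, 0)}, i.e. iff -2y_1 - 3y_2 = 0. When solvable, the solutions are x = y + c·(1, -1, 0), c arbitrary (ker(I - K) = span{(1, -1, 0)}, dimension 1).

K has rank 1, so it is an outer product K = u v^T: every row of K is a multiple of one row vector. Reading off the entries, u = (1, -1, 0) and v = (-2, -3, 0) (row i of K equals u_i·v^T). A rank-one matrix u v^T satisfies K u = u (v·u) and kills the (2)-dimensional subspace v^⊥, so its characteristic polynomial is lambda^2 (lambda - v·u) with v·u = tr K = 1. Hence the eigenvalues of I - K are 1 (multiplicity 2) and 1 - (1) = 0, so det(I - K) = 0. (Direct check: I - K =
[[3, 3, 0],
 [-2, -2, 0],
 [0, 0, 1]]
has determinant 0.) So 1 is an eigenvalue of K and (I - K) is not invertible. The finite-dimensional Fredholm alternative says: either (I - K) is invertible, or ker(I - K) ≠ {0} and then range(I - K) = ker((I - K)^*)^⊥, with dim ker(I - K) = dim ker((I - K)^*). We are in the second case, so we need both kernels. Kernel of I - K: (I - K) u = u - u (v·u) = u - u = 0, so ker(I - K) = span{u} = span{(1, -1, 0)} (it is exactly 1-dimensional because rank(I - K) = 2). Kernel of the adjoint: K is real, so (I - K)^* = I - K^T = I - v u^T, and (I - v u^T) v = v - v (u·v) = 0; hence ker((I - K)^*) = span{v} = span{(-2, -3, 0)}. Therefore (I - K) x = y is solvable iff <y, v> = 0, i.e. iff -2y_1 - 3y_2 = 0. When this holds, K y = u (v·y) = 0, so (I - K) y = y and x = y is a particular solution; the full solution set is the line x = y + c·u = y + c·(1, -1, 0), c ∈ C.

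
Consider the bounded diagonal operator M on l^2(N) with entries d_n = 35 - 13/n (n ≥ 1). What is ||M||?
||M|| = 35

For a diagonal operator on l^2 with entries d_n, ||M|| = sup_n |d_n|. Here d_1 = 22, d_2 = 57/2, ..., and d_n = 35 - 13/n increases monotonically toward 35. All terms lie in [22, 35), so |d_n| = d_n and the supremum is the limit 35, which is not attained by any individual d_n. Hence ||M|| = 35.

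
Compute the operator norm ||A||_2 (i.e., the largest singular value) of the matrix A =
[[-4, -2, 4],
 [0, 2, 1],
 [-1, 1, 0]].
||A||_2 ≈ 6.0098 (= sqrt(largest eigenvalue of A^T A))

||A||_2 = sigma_max(A) = sqrt(lambda_max(A^T A)). Form the symmetric matrix M = A^T A =
[[17, 7, -16],
 [7, 9, -6],
 [-16, -6, 17]].
Its characteristic polynomial (trace, sum of principal 2x2 minors, determinant of M give the coefficients) is
  p(λ) = det(λ I - M) = λ^3 - 43λ^2 + 254λ - 196.
No integer candidate from the rational root theorem (±divisors of 196) is a root, so the roots are irrational. The cubic discriminant is Δ = 28903924 > 0, so there are three distinct real roots. p(0) = -196 and p(1) = 16 have opposite signs, so a root lies in (0, 1); Newton's method refines it to λ ≈ 0.9084. p(5) = 124 and p(6) = -4 have opposite signs, so a root lies in (5, 6); Newton's method refines it to λ ≈ 5.9739. p(36) = -124 and p(37) = 988 have opposite signs, so a root lies in (36, 37); Newton's method refines it to λ ≈ 36.1177. Check (Vieta): the three roots sum to 43, matching tr M = 43.
So the eigenvalues of A^T A are ≈ 0.9084, 5.9739, 36.1177 (all ≥ 0, as they must be for A^T A). The largest is λ_max ≈ 36.1177, hence ||A||_2 = sqrt(λ_max) ≈ 6.0098.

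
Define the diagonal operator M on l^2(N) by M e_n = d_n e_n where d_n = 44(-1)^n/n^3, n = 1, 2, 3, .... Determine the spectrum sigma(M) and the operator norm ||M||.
sigma(M) = {44(-1)^n/n^3 : n ≥ 1} ∪ {0}; ||M|| = 44

A bounded diagonal operator on l^2 with diagonal entries d_n has spectrum equal to the closure of {d_n : n ≥ 1}: every d_n is an eigenvalue (with eigenvector e_n), so {d_n} ⊂ sigma(M); the spectrum is closed, so its closure is too; and for lambda not in the closure, (M - lambda I) has bounded inverse (the diagonal entries 1/(d_n - lambda) are bounded). For our sequence d_n = 44(-1)^n/n^3, n = 1, 2, 3, ...:
  - {d_n} = {44(-1)^n/n^3 : n ≥ 1}; the only limit point is 0
  - closure = {44(-1)^n/n^3 : n ≥ 1} ∪ {0}
For the norm: a diagonal operator has ||M|| = sup_n |d_n|. Here |d_n| = 44/n^3 is decreasing, so sup_n |d_n| = |d_1| = 44. So ||M|| = 44.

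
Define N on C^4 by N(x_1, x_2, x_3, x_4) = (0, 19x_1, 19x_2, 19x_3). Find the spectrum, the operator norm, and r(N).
sigma(N) = {0}; ||N|| = 19; r(N) = 0. (N is nilpotent with N^4 = 0.)

On C^4, N is a strictly lower-triangular matrix with 19 on the subdiagonal and zeros elsewhere, so its characteristic polynomial is lambda^4 and every eigenvalue is 0: sigma(N) = {0}. For the operator norm, N e_i = 19e_{i+1} for i = 1, ..., 3 and N e_4 = 0, so the singular values of N are 19 (with multiplicity 3) and 0; hence ||N|| = 19. The spectral radius r(N) = max|lambda| = 0. Note ||N|| > r(N) — characteristic of non-normal nilpotent operators. Indeed N^4 = 0.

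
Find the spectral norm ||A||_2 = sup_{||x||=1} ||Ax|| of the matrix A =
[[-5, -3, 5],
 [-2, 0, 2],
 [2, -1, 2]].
||A||_2 ≈ 8.127 (= sqrt(largest eigenvalue of A^T A))

||A||_2 = sigma_max(A) = sqrt(lambda_max(A^T A)). Form the symmetric matrix M = A^T A =
[[33, 13, -25],
 [13, 10, -17],
 [-25, -17, 33]].
Its characteristic polynomial (trace, sum of principal 2x2 minors, determinant of M give the coefficients) is
  p(λ) = det(λ I - M) = λ^3 - 76λ^2 + 666λ - 576.
No integer candidate from the rational root theorem (±divisors of 576) is a root, so the roots are irrational. The cubic discriminant is Δ = 884774304 > 0, so there are three distinct real roots. p(0) = -576 and p(1) = 15 have opposite signs, so a root lies in (0, 1); Newton's method refines it to λ ≈ 0.9711. p(8) = 400 and p(9) = -9 have opposite signs, so a root lies in (8, 9); Newton's method refines it to λ ≈ 8.9804. p(66) = -180 and p(67) = 3645 have opposite signs, so a root lies in (66, 67); Newton's method refines it to λ ≈ 66.0485. Check (Vieta): the three roots sum to 76, matching tr M = 76.
So the eigenvalues of A^T A are ≈ 0.9711, 8.9804, 66.0485 (all ≥ 0, as they must be for A^T A). The largest is λ_max ≈ 66.0485, hence ||A||_2 = sqrt(λ_max) ≈ 8.127.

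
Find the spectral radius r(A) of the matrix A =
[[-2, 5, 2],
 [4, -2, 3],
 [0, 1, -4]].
r(A) ≈ 6.7185

The eigenvalues of A are the roots of its characteristic polynomial. With M = A (coefficients from the trace, the sum of principal 2x2 minors, and det A):
  p(λ) = det(λ I - M) = λ^3 + 8λ^2 - 3λ - 78.
No integer candidate from the rational root theorem (±divisors of 78) is a root, so the roots are irrational. The cubic discriminant is Δ = 29856 > 0, so there are three distinct real roots. p(-7) = -8 and p(-6) = 12 have opposite signs, so a root lies in (-7, -6); Newton's method refines it to λ ≈ -6.7185. p(-5) = 12 and p(-4) = -2 have opposite signs, so a root lies in (-5, -4); Newton's method refines it to λ ≈ -4.1078. p(2) = -44 and p(3) = 12 have opposite signs, so a root lies in (2, 3); Newton's method refines it to λ ≈ 2.8263. Check (Vieta): the three roots sum to -8, matching tr M = -8.
Thus the eigenvalues (to 4 decimals) are -6.7185 (modulus 6.7185); -4.1078 (modulus 4.1078); 2.8263 (modulus 2.8263). The spectral radius is the largest modulus: r(A) ≈ 6.7185. (Cross-check: r(A) ≤ ||A||_2 ≈ 6.725; equality holds whenever A is normal, though it can also hold for some non-normal A.)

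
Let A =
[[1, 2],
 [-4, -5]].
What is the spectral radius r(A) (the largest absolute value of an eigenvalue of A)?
r(A) = 3

The eigenvalues of A are the roots of its characteristic polynomial. With M = A (coefficients from the trace and determinant):
  p(λ) = det(λ I - M) = λ^2 + 4λ + 3.
For λ^2 + 4λ + 3 the discriminant is 4. It is a perfect square (2^2), so the roots are rational: λ = (-4 ± 2)/2 = -1, -3.
Thus the eigenvalues (to 4 decimals) are -1 (modulus 1); -3 (modulus 3). The spectral radius is the largest modulus: r(A) = 3. (Cross-check: r(A) ≤ ||A||_2 ≈ 6.7678; equality holds whenever A is normal, though it can also hold for some non-normal A.)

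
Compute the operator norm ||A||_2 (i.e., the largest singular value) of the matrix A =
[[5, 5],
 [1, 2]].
||A||_2 = sqrt((55 + sqrt(2925))/2) ≈ 7.3852 (= sqrt(largest eigenvalue of A^T A))

||A||_2 = sigma_max(A) = sqrt(lambda_max(A^T A)). Form the symmetric matrix M = A^T A =
[[26, 27],
 [27, 29]].
Its characteristic polynomial (trace, determinant of M give the coefficients) is
  p(λ) = det(λ I - M) = λ^2 - 55λ + 25.
For λ^2 - 55λ + 25 the discriminant is 2925. It is nonnegative but not a perfect square, so the roots are real and irrational: λ = (55 ± sqrt(2925))/2 ≈ 54.5416, 0.4584.
So the eigenvalues of A^T A are ≈ 0.4584, 54.5416 (all ≥ 0, as they must be for A^T A). The largest is λ_max = (55 + sqrt(2925))/2 ≈ 54.5416, hence ||A||_2 = sqrt(λ_max) = sqrt((55 + sqrt(2925))/2) ≈ 7.3852.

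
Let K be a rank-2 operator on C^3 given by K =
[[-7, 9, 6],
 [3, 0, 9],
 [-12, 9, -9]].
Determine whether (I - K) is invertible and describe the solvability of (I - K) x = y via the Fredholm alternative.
(I - K) is invertible (det(I - K) = 44 ≠ 0), so for every y in C^3 the equation (I - K) x = y has a unique solution.

K has rank 2 and factors as K = U V^T = u1 v1^T + u2 v2^T with u1 = (-3, 0, -3), v1 = (3, -3, 0), u2 = (2, 3, -3), v2 = (1, 0, 3) (multiplying out reproduces the displayed K). The nonzero eigenvalues of U V^T coincide with those of the 2 x 2 matrix G = V^T U = [[v1·u1, v1·u2], [v2·u1, v2·u2]] = [[-9, -3], [-12, -7]], and by the Sylvester determinant identity det(I_3 - U V^T) = det(I_2 - V^T U) = det([[10, 3], [12, 8]]) = (10)(8) - (3)(12) = 44. (Direct check: I - K =
[[8, -9, -6],
 [-3, 1, -9],
 [12, -9, 10]]
has determinant 44.) The finite-dimensional Fredholm alternative says: either (I - K) is invertible, or ker(I - K) ≠ {0} and then range(I - K) = ker((I - K)^*)^⊥, with dim ker(I - K) = dim ker((I - K)^*). Since det(I - K) ≠ 0, 1 is not an eigenvalue of K and ker(I - K) = {0}, so we are in the first case: for every y there is a unique x = (I - K)^(-1) y. (Explicitly, by the Woodbury identity, (I - U V^T)^(-1) = I + U (I_2 - G)^(-1) V^T.)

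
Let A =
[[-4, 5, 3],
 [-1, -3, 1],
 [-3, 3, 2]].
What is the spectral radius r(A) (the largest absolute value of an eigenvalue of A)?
r(A) = sqrt(5) ≈ 2.2361

The eigenvalues of A are the roots of its characteristic polynomial. With M = A (coefficients from the trace, the sum of principal 2x2 minors, and det A):
  p(λ) = det(λ I - M) = λ^3 + 5λ^2 + 9λ + 5.
By the rational root theorem any rational root is an integer divisor of 5. Testing λ = -1: p(-1) = -1 + 5 - 9 + 5 = 0, so λ = -1 is a root. Dividing out (λ + 1) leaves p(λ) = (λ + 1)(λ^2 + 4λ + 5). For λ^2 + 4λ + 5 the discriminant is -4. It is negative, so the roots are the complex-conjugate pair λ = -2 ± (sqrt(4)/2) i ≈ -2 ± 1i. For a conjugate pair the product of the roots equals the constant term, so |λ|^2 = 5 and |λ| = sqrt(5) ≈ 2.2361.
Thus the eigenvalues (to 4 decimals) are -2 ± 1i (modulus 2.2361); -1 (modulus 1). The spectral radius is the largest modulus: r(A) = sqrt(5) ≈ 2.2361. (Cross-check: r(A) ≤ ||A||_2 ≈ 8.5508; equality holds whenever A is normal, though it can also hold for some non-normal A.)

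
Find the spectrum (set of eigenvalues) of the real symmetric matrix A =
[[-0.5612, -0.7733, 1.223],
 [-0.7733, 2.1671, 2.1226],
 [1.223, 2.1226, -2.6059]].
sigma(A) ≈ {-4, 0, 3}

A is real symmetric, so its spectrum consists of real eigenvalues. Expanding the characteristic polynomial of the displayed matrix gives
  det(λ I - A) = p(λ) = λ^3 + (1)λ^2 + (-12)λ + (0).
Solving p(λ) = 0 yields eigenvalues ≈ -4, 0, 3. (A is shown rounded to 4 decimals, so these recover the underlying integer eigenvalues to within that precision.)
Verification: the trace of A = -1 equals the sum of eigenvalues -1, and det(A) ≈ -0.0003 matches the eigenvalue product 0.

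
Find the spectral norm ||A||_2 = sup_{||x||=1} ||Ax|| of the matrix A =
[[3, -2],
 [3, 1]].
||A||_2 = sqrt((23 + sqrt(205))/2) ≈ 4.3196 (= sqrt(largest eigenvalue of A^T A))

||A||_2 = sigma_max(A) = sqrt(lambda_max(A^T A)). Form the symmetric matrix M = A^T A =
[[18, -3],
 [-3, 5]].
Its characteristic polynomial (trace, determinant of M give the coefficients) is
  p(λ) = det(λ I - M) = λ^2 - 23λ + 81.
For λ^2 - 23λ + 81 the discriminant is 205. It is nonnegative but not a perfect square, so the roots are real and irrational: λ = (23 ± sqrt(205))/2 ≈ 18.6589, 4.3411.
So the eigenvalues of A^T A are ≈ 4.3411, 18.6589 (all ≥ 0, as they must be for A^T A). The largest is λ_max = (23 + sqrt(205))/2 ≈ 18.6589, hence ||A||_2 = sqrt(λ_max) = sqrt((23 + sqrt(205))/2) ≈ 4.3196.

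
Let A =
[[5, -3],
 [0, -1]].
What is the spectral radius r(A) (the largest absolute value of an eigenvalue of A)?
r(A) = 5

The eigenvalues of A are the roots of its characteristic polynomial. With M = A (coefficients from the trace and determinant):
  p(λ) = det(λ I - M) = λ^2 - 4λ - 5.
For λ^2 - 4λ - 5 the discriminant is 36. It is a perfect square (6^2), so the roots are rational: λ = (4 ± 6)/2 = 5, -1.
Thus the eigenvalues (to 4 decimals) are 5 (modulus 5); -1 (modulus 1). The spectral radius is the largest modulus: r(A) = 5. (Cross-check: r(A) ≤ ||A||_2 ≈ 5.8541; equality holds whenever A is normal, though it can also hold for some non-normal A.)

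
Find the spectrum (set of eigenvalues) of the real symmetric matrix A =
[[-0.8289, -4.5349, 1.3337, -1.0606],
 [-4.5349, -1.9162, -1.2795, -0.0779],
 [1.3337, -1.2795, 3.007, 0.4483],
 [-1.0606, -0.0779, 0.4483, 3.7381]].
sigma(A) ≈ {-6, 1, 4, 5}

A is real symmetric, so its spectrum consists of real eigenvalues. Expanding the characteristic polynomial of the displayed matrix gives
  det(λ I - A) = p(λ) = λ^4 + (-4)λ^3 + (-31)λ^2 + (154)λ + (-119.9976).
Solving p(λ) = 0 yields eigenvalues ≈ -6, 1, 4, 5. (A is shown rounded to 4 decimals, so these recover the underlying integer eigenvalues to within that precision.)
Verification: the trace of A = 4 equals the sum of eigenvalues 4, and det(A) ≈ -119.9976 matches the eigenvalue product -120.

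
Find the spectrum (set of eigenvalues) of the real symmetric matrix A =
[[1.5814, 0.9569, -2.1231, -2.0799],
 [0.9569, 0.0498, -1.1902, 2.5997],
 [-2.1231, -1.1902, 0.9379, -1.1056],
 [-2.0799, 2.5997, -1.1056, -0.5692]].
sigma(A) ≈ {-4, -1, 3, 4}

A is real symmetric, so its spectrum consists of real eigenvalues. Expanding the characteristic polynomial of the displayed matrix gives
  det(λ I - A) = p(λ) = λ^4 + (-2)λ^3 + (-19)λ^2 + (32)λ + (48).
Solving p(λ) = 0 yields eigenvalues ≈ -4, -1, 3, 4. (A is shown rounded to 4 decimals, so these recover the underlying integer eigenvalues to within that precision.)
Verification: the trace of A = 2 equals the sum of eigenvalues 2, and det(A) ≈ 47.9998 matches the eigenvalue product 48.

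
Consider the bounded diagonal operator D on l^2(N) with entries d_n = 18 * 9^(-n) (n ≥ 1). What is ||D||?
||D|| = 2 (attained at n = 1)

For D diagonal, ||D|| = sup_n |d_n|. The sequence d_n = 18 * 9^(-n) is positive and strictly decreasing (ratio 9^(-1) < 1), so the supremum is d_1 = 18/9 = 2. Hence ||D|| = 2.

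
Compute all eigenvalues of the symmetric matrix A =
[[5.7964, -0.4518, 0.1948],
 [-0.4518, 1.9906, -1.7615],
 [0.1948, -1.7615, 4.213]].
sigma(A) ≈ {1, 5, 6}

A is real symmetric, so its spectrum consists of real eigenvalues. Expanding the characteristic polynomial of the displayed matrix gives
  det(λ I - A) = p(λ) = λ^3 + (-12)λ^2 + (41)λ + (-30).
Solving p(λ) = 0 yields eigenvalues ≈ 1, 5, 6. (A is shown rounded to 4 decimals, so these recover the underlying integer eigenvalues to within that precision.)
Verification: the trace of A = 12 equals the sum of eigenvalues 12, and det(A) ≈ 29.9999 matches the eigenvalue product 30.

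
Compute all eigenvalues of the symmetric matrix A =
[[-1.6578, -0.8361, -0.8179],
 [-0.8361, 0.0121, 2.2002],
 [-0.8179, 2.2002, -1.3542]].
sigma(A) ≈ {-3, -2, 2}

A is real symmetric, so its spectrum consists of real eigenvalues. Expanding the characteristic polynomial of the displayed matrix gives
  det(λ I - A) = p(λ) = λ^3 + (3)λ^2 + (-4)λ + (-12).
Solving p(λ) = 0 yields eigenvalues ≈ -3, -2, 2. (A is shown rounded to 4 decimals, so these recover the underlying integer eigenvalues to within that precision.)
Verification: the trace of A = -3 equals the sum of eigenvalues -3, and det(A) ≈ 12.0001 matches the eigenvalue product 12.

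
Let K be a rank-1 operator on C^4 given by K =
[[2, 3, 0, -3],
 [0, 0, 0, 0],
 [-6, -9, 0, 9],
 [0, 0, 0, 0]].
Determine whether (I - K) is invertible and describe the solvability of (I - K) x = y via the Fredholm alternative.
(I - K) is invertible (det(I - K) = -1 ≠ 0), so for every y in C^4 the equation (I - K) x = y has a unique solution.

K has rank 1, so it is an outer product K = u v^T: every row of K is a multiple of one row vector. Reading off the entries, u = (1, 0, -3, 0) and v = (2, 3, 0, -3) (row i of K equals u_i·v^T). A rank-one matrix u v^T satisfies K u = u (v·u) and kills the (3)-dimensional subspace v^⊥, so its characteristic polynomial is lambda^3 (lambda - v·u) with v·u = tr K = 2. Hence the eigenvalues of I - K are 1 (multiplicity 3) and 1 - (2) = -1, so det(I - K) = -1. (Direct check: I - K =
[[-1, -3, 0, 3],
 [0, 1, 0, 0],
 [6, 9, 1, -9],
 [0, 0, 0, 1]]
has determinant -1.) The finite-dimensional Fredholm alternative says: either (I - K) is invertible, or ker(I - K) ≠ {0} and then range(I - K) = ker((I - K)^*)^⊥, with dim ker(I - K) = dim ker((I - K)^*). Since det(I - K) ≠ 0, 1 is not an eigenvalue of K and ker(I - K) = {0}, so we are in the first case: for every y there is a unique x = (I - K)^(-1) y. Explicitly, by the Sherman–Morrison formula, (I - u v^T)^(-1) = I + u v^T/(1 - v·u), i.e. (I - K)^(-1) = I - K.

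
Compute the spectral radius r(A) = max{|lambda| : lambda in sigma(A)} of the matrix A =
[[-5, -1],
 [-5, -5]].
r(A) = (10 + sqrt(20))/2 ≈ 7.2361

The eigenvalues of A are the roots of its characteristic polynomial. With M = A (coefficients from the trace and determinant):
  p(λ) = det(λ I - M) = λ^2 + 10λ + 20.
For λ^2 + 10λ + 20 the discriminant is 20. It is nonnegative but not a perfect square, so the roots are real and irrational: λ = (-10 ± sqrt(20))/2 ≈ -2.7639, -7.2361.
Thus the eigenvalues (to 4 decimals) are -2.7639 (modulus 2.7639); -7.2361 (modulus 7.2361). The spectral radius is the largest modulus: r(A) = (10 + sqrt(20))/2 ≈ 7.2361. (Cross-check: r(A) ≤ ||A||_2 ≈ 8.3852; equality holds whenever A is normal, though it can also hold for some non-normal A.)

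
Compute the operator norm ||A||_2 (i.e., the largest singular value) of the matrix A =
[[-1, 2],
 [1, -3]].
||A||_2 = sqrt((15 + sqrt(221))/2) ≈ 3.8643 (= sqrt(largest eigenvalue of A^T A))

||A||_2 = sigma_max(A) = sqrt(lambda_max(A^T A)). Form the symmetric matrix M = A^T A =
[[2, -5],
 [-5, 13]].
Its characteristic polynomial (trace, determinant of M give the coefficients) is
  p(λ) = det(λ I - M) = λ^2 - 15λ + 1.
For λ^2 - 15λ + 1 the discriminant is 221. It is nonnegative but not a perfect square, so the roots are real and irrational: λ = (15 ± sqrt(221))/2 ≈ 14.933, 0.067.
So the eigenvalues of A^T A are ≈ 0.067, 14.933 (all ≥ 0, as they must be for A^T A). The largest is λ_max = (15 + sqrt(221))/2 ≈ 14.933, hence ||A||_2 = sqrt(λ_max) = sqrt((15 + sqrt(221))/2) ≈ 3.8643.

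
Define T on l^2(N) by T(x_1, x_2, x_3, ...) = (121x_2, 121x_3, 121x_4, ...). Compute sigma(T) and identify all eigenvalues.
sigma(T) = closed disk {z in C : |z| ≤ 121}; sigma_p(T) = open disk {z in C : |z| < 121}

Note T = 121·V where V is the unit left shift (V x)_k = x_{k+1}; so sigma(T) = 121·sigma(V) and ||T|| = 121||V||. ||T x||^2 = 14641sum_{k≥2} |x_k|^2 ≤ 14641||x||^2, with equality on {x : x_1 = 0}, so ||T|| = 121. For any lambda with |lambda| < 121, set r = lambda/121 (|r| < 1); the vector x = (1, r, r^2, ...) is in l^2 and satisfies T x = 121(r, r^2, ...) = lambda x, so lambda is an eigenvalue. On the boundary |lambda| = 121 the geometric series diverges, so no l^2 eigenvector exists, but these lambda lie in the approximate point spectrum. Hence sigma(T) is the closed disk of radius 121 and sigma_p(T) is the open disk.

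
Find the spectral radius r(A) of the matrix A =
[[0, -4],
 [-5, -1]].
r(A) = 5

The eigenvalues of A are the roots of its characteristic polynomial. With M = A (coefficients from the trace and determinant):
  p(λ) = det(λ I - M) = λ^2 + λ - 20.
For λ^2 + λ - 20 the discriminant is 81. It is a perfect square (9^2), so the roots are rational: λ = (-1 ± 9)/2 = 4, -5.
Thus the eigenvalues (to 4 decimals) are 4 (modulus 4); -5 (modulus 5). The spectral radius is the largest modulus: r(A) = 5. (Cross-check: r(A) ≤ ||A||_2 ≈ 5.2348; equality holds whenever A is normal, though it can also hold for some non-normal A.)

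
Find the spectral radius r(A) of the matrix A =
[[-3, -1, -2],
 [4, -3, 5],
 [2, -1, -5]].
r(A) ≈ 4.9532

The eigenvalues of A are the roots of its characteristic polynomial. With M = A (coefficients from the trace, the sum of principal 2x2 minors, and det A):
  p(λ) = det(λ I - M) = λ^3 + 11λ^2 + 52λ + 94.
No integer candidate from the rational root theorem (±divisors of 94) is a root, so the roots are irrational. The cubic discriminant is Δ = -6452 < 0, so there is one real root and a complex-conjugate pair. p(-4) = -2 and p(-3) = 10 have opposite signs, so a root lies in (-4, -3); Newton's method refines it to λ ≈ -3.8314. Dividing out (λ - (-3.8314)) leaves approximately λ^2 + 7.1686λ + 24.5343. For λ^2 + 7.1686λ + 24.5343 the discriminant is -46.748. It is negative, so the remaining roots are the complex-conjugate pair λ ≈ -3.5843 ± 3.4186i. Their product equals the constant term, so |λ|^2 ≈ 24.5343 and |λ| ≈ 4.9532.
Thus the eigenvalues (to 4 decimals) are -3.8314 (modulus 3.8314); -3.5843 ± 3.4186i (modulus 4.9532). The spectral radius is the largest modulus: r(A) ≈ 4.9532. (Cross-check: r(A) ≤ ||A||_2 ≈ 8.0341; equality holds whenever A is normal, though it can also hold for some non-normal A.)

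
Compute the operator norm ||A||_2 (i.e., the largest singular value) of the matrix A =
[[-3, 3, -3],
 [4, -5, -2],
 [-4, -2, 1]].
||A||_2 ≈ 7.7848 (= sqrt(largest eigenvalue of A^T A))

||A||_2 = sigma_max(A) = sqrt(lambda_max(A^T A)). Form the symmetric matrix M = A^T A =
[[41, -21, -3],
 [-21, 38, -1],
 [-3, -1, 14]].
Its characteristic polynomial (trace, sum of principal 2x2 minors, determinant of M give the coefficients) is
  p(λ) = det(λ I - M) = λ^3 - 93λ^2 + 2213λ - 15129.
No integer candidate from the rational root theorem (±divisors of 15129) is a root, so the roots are irrational. The cubic discriminant is Δ = 195745072 > 0, so there are three distinct real roots. p(12) = -237 and p(13) = 120 have opposite signs, so a root lies in (12, 13); Newton's method refines it to λ ≈ 12.6276. p(19) = 204 and p(20) = -69 have opposite signs, so a root lies in (19, 20); Newton's method refines it to λ ≈ 19.7695. p(60) = -1149 and p(61) = 792 have opposite signs, so a root lies in (60, 61); Newton's method refines it to λ ≈ 60.6029. Check (Vieta): the three roots sum to 93, matching tr M = 93.
So the eigenvalues of A^T A are ≈ 12.6276, 19.7695, 60.6029 (all ≥ 0, as they must be for A^T A). The largest is λ_max ≈ 60.6029, hence ||A||_2 = sqrt(λ_max) ≈ 7.7848.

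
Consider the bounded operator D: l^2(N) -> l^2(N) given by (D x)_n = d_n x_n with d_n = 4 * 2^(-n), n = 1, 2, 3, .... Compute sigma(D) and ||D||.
sigma(D) = {4 * 2^(-n) : n ≥ 1} ∪ {0}; ||D|| = 2

A bounded diagonal operator on l^2 with diagonal entries d_n has spectrum equal to the closure of {d_n : n ≥ 1}: every d_n is an eigenvalue (with eigenvector e_n), so {d_n} ⊂ sigma(D); the spectrum is closed, so its closure is too; and for lambda not in the closure, (D - lambda I) has bounded inverse (the diagonal entries 1/(d_n - lambda) are bounded). For our sequence d_n = 4 * 2^(-n), n = 1, 2, 3, ...:
  - {d_n} = {4 * 2^(-n) : n ≥ 1}; the only limit point is 0
  - closure = {4 * 2^(-n) : n ≥ 1} ∪ {0}
For the norm: a diagonal operator has ||D|| = sup_n |d_n|. Here d_n = 4 * 2^(-n) is positive and decreasing, so sup_n |d_n| = d_1 = 4/2 = 2. So ||D|| = 2.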